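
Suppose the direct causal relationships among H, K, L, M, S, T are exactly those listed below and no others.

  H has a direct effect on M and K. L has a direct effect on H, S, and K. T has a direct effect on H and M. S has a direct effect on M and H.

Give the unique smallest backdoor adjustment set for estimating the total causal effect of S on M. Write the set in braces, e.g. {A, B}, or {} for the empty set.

Variables eligible for adjustment (non-descendants of S, excluding S and M): {L, T}.
Backdoor paths from S to M:
  P1: S <- L -> H <- T -> M
  P2: S <- L -> H -> M
  P3: S <- L -> K <- H <- T -> M
  P4: S <- L -> K <- H -> M
The empty set is not sufficient: P2 (S <- L -> H -> M) has no collider blocking it and no conditioned non-collider, so it is open.
Try {L}:
  P1: blocked at fork node L ∈ conditioning set.
  P2: blocked at fork node L ∈ conditioning set.
  P3: blocked at fork node L ∈ conditioning set.
  P4: blocked at fork node L ∈ conditioning set.
{L} contains no descendant of S and blocks every backdoor path.
No other singleton works — e.g. {T} leaves P2 open — so {L} is the unique smallest valid adjustment set.

{L}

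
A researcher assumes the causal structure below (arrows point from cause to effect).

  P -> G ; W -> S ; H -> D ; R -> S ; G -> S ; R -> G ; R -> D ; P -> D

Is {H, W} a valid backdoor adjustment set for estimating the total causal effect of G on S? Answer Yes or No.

No

Backdoor paths from G to S (paths whose first edge points into G):
  P1: G <- P -> D <- R -> S
  P2: G <- R -> S
Condition 1 (no descendant of G in the set): holds — descendants of G are {S}; none are in {H, W}.
Condition 2 (every backdoor path blocked by {H, W}):
  P1: blocked at collider D (neither it nor any descendant is in the conditioning set).
  P2: open — no interior node is in the conditioning set.
{H, W} does not satisfy the backdoor criterion.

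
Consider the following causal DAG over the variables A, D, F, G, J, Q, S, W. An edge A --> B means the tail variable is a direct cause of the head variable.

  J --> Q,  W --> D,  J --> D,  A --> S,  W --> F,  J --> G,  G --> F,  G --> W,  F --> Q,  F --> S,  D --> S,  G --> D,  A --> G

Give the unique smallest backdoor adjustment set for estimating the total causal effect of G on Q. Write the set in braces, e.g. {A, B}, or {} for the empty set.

Variables eligible for adjustment (non-descendants of G, excluding G and Q): {A, J}.
Backdoor paths from G to Q:
  P1: G <- A -> S <- D <- J -> Q
  P2: G <- A -> S <- D <- W -> F -> Q
  P3: G <- A -> S <- F <- W -> D <- J -> Q
  P4: G <- A -> S <- F -> Q
  P5: G <- J -> D <- W -> F -> Q
  P6: G <- J -> D -> S <- F -> Q
  P7: G <- J -> Q
The empty set is not sufficient: P7 (G <- J -> Q) has no collider blocking it and no conditioned non-collider, so it is open.
Try {J}:
  P1: blocked at collider S (neither it nor any descendant is in the conditioning set).
  P2: blocked at collider S (neither it nor any descendant is in the conditioning set).
  P3: blocked at collider S (neither it nor any descendant is in the conditioning set).
  P4: blocked at collider S (neither it nor any descendant is in the conditioning set).
  P5: blocked at fork node J ∈ conditioning set.
  P6: blocked at fork node J ∈ conditioning set.
  P7: blocked at fork node J ∈ conditioning set.
{J} contains no descendant of G and blocks every backdoor path.
No other singleton works — e.g. {A} leaves P7 open — so {J} is the unique smallest valid adjustment set.

{J}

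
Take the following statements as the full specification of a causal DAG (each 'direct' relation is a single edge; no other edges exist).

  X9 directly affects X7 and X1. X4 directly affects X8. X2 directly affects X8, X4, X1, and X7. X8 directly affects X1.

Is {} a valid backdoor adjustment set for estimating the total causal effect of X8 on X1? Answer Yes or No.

No

Backdoor paths from X8 to X1 (paths whose first edge points into X8):
  P1: X8 <- X2 -> X1
  P2: X8 <- X2 -> X7 <- X9 -> X1
  P3: X8 <- X4 <- X2 -> X1
  P4: X8 <- X4 <- X2 -> X7 <- X9 -> X1
Condition 1 (no descendant of X8 in the set): holds — descendants of X8 are {X1}; none are in {}.
Condition 2 (every backdoor path blocked by {}):
  P1: open — no interior node is in the conditioning set.
  P2: blocked at collider X7 (neither it nor any descendant is in the conditioning set).
  P3: open — no interior node is in the conditioning set.
  P4: blocked at collider X7 (neither it nor any descendant is in the conditioning set).
{} does not satisfy the backdoor criterion.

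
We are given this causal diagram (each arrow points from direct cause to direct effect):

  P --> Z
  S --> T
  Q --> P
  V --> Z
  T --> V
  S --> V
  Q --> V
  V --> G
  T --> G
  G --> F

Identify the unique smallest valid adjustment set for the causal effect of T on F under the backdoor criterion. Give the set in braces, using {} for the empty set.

{S}

Variables eligible for adjustment (non-descendants of T, excluding T and F): {P, Q, S}.
Backdoor paths from T to F:
  P1: T <- S -> V -> G -> F
The empty set is not sufficient: P1 (T <- S -> V -> G -> F) has no collider blocking it and no conditioned non-collider, so it is open.
Try {S}:
  P1: blocked at fork node S ∈ conditioning set.
{S} contains no descendant of T and blocks every backdoor path.
No other singleton works — e.g. {Q} leaves P1 open — so {S} is the unique smallest valid adjustment set.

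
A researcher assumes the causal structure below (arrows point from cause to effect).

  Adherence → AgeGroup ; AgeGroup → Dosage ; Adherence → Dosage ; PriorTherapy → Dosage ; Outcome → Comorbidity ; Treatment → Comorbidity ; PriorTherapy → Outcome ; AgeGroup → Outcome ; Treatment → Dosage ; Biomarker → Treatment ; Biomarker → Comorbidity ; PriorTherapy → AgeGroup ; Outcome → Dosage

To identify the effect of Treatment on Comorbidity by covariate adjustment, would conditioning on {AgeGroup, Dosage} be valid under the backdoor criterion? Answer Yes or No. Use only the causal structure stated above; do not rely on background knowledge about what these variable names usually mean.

Backdoor paths from Treatment to Comorbidity (paths whose first edge points into Treatment):
  P1: Treatment <- Biomarker -> Comorbidity
Condition 1 (no descendant of Treatment in the set): FAILS — Dosage is a descendant of Treatment.
Condition 2 (every backdoor path blocked by {AgeGroup, Dosage}):
  P1: open — no interior node is in the conditioning set.
{AgeGroup, Dosage} does not satisfy the backdoor criterion.

No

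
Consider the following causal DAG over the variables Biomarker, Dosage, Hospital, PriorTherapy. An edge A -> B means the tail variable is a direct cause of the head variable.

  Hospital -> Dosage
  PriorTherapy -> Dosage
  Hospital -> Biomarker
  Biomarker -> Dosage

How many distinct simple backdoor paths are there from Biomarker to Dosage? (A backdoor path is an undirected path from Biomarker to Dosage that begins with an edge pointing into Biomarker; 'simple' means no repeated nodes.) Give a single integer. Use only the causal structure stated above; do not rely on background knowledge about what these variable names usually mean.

A backdoor path from Biomarker to Dosage is any simple undirected path whose first edge points into Biomarker (i.e. leaves Biomarker via a parent).
Parents of Biomarker: {Hospital}.
Enumerating:
  P1: Biomarker <- Hospital -> Dosage
That exhausts the simple backdoor paths. Count: 1.

1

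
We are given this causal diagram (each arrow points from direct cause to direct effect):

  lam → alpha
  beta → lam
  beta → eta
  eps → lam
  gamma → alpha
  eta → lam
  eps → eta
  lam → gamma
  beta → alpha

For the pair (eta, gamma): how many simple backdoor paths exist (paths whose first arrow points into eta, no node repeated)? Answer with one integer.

A backdoor path from eta to gamma is any simple undirected path whose first edge points into eta (i.e. leaves eta via a parent).
Parents of eta: {beta, eps}.
Enumerating:
  P1: eta <- beta -> lam -> gamma
  P2: eta <- beta -> lam -> alpha <- gamma
  P3: eta <- beta -> alpha <- lam -> gamma
  P4: eta <- beta -> alpha <- gamma
  P5: eta <- eps -> lam <- beta -> alpha <- gamma
  P6: eta <- eps -> lam -> gamma
  P7: eta <- eps -> lam -> alpha <- gamma
That exhausts the simple backdoor paths. Count: 7.

7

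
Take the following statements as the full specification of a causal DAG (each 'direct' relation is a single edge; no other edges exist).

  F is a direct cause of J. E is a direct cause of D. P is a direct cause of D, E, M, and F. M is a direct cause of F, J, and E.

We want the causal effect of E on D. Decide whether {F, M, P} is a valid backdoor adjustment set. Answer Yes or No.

Backdoor paths from E to D (paths whose first edge points into E):
  P1: E <- P -> D
  P2: E <- M <- P -> D
  P3: E <- M -> F <- P -> D
  P4: E <- M -> J <- F <- P -> D
Condition 1 (no descendant of E in the set): holds — descendants of E are {D}; none are in {F, M, P}.
Condition 2 (every backdoor path blocked by {F, M, P}):
  P1: blocked at fork node P ∈ conditioning set.
  P2: blocked at chain node M ∈ conditioning set.
  P3: blocked at fork node M ∈ conditioning set.
  P4: blocked at fork node M ∈ conditioning set.
{F, M, P} satisfies the backdoor criterion.

Yes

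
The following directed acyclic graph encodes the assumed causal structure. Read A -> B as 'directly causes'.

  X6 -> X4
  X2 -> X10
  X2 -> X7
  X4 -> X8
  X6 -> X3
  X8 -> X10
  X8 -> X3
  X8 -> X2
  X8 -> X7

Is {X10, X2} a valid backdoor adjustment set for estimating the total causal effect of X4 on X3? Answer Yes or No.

Backdoor paths from X4 to X3 (paths whose first edge points into X4):
  P1: X4 <- X6 -> X3
Condition 1 (no descendant of X4 in the set): FAILS — X10 and X2 are descendants of X4.
Condition 2 (every backdoor path blocked by {X10, X2}):
  P1: open — no interior node is in the conditioning set.
{X10, X2} does not satisfy the backdoor criterion.

No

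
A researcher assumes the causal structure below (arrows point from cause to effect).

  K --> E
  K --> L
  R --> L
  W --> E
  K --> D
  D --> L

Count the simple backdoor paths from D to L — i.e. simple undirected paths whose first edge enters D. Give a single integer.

1

A backdoor path from D to L is any simple undirected path whose first edge points into D (i.e. leaves D via a parent).
Parents of D: {K}.
Enumerating:
  P1: D <- K -> L
That exhausts the simple backdoor paths. Count: 1.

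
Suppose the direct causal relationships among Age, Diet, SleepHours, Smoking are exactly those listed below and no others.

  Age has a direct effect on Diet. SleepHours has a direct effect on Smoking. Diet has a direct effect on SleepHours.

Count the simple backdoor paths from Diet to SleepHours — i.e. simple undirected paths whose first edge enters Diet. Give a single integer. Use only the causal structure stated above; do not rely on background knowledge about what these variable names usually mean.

A backdoor path from Diet to SleepHours is any simple undirected path whose first edge points into Diet (i.e. leaves Diet via a parent).
Parents of Diet: {Age}.
No simple path from any parent of Diet reaches SleepHours without revisiting Diet, so there are no backdoor paths.

0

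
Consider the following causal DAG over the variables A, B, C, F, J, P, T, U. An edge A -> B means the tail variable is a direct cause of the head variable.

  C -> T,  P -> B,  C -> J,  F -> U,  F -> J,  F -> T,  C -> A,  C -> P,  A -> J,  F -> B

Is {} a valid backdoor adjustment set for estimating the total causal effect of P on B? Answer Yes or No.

Backdoor paths from P to B (paths whose first edge points into P):
  P1: P <- C -> A -> J <- F -> B
  P2: P <- C -> J <- F -> B
  P3: P <- C -> T <- F -> B
Condition 1 (no descendant of P in the set): holds — descendants of P are {B}; none are in {}.
Condition 2 (every backdoor path blocked by {}):
  P1: blocked at collider J (neither it nor any descendant is in the conditioning set).
  P2: blocked at collider J (neither it nor any descendant is in the conditioning set).
  P3: blocked at collider T (neither it nor any descendant is in the conditioning set).
{} satisfies the backdoor criterion.

Yes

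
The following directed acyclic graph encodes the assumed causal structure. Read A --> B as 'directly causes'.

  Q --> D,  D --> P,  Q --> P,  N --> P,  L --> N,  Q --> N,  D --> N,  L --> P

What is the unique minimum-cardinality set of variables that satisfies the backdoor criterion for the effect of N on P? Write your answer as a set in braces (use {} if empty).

Variables eligible for adjustment (non-descendants of N, excluding N and P): {D, L, Q}.
Backdoor paths from N to P:
  P1: N <- Q -> D -> P
  P2: N <- Q -> P
  P3: N <- D <- Q -> P
  P4: N <- D -> P
  P5: N <- L -> P
The empty set is not sufficient: P1 (N <- Q -> D -> P) has no collider blocking it and no conditioned non-collider, so it is open.
Try {D, L, Q}:
  P1: blocked at fork node Q ∈ conditioning set.
  P2: blocked at fork node Q ∈ conditioning set.
  P3: blocked at chain node D ∈ conditioning set.
  P4: blocked at fork node D ∈ conditioning set.
  P5: blocked at fork node L ∈ conditioning set.
{D, L, Q} contains no descendant of N and blocks every backdoor path.
Every element of {D, L, Q} is needed (dropping D leaves P4 open; dropping L leaves P5 open; dropping Q leaves P2 open), so no proper subset is valid.
Among all size-3 subsets of the eligible variables, only {D, L, Q} blocks every backdoor path, so it is the unique smallest valid adjustment set.

{D, L, Q}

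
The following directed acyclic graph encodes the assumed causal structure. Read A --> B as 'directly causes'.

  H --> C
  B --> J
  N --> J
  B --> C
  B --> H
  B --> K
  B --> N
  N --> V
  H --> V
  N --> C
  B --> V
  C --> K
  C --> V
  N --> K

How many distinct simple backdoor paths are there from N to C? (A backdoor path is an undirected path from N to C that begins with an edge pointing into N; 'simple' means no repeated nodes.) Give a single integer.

6

A backdoor path from N to C is any simple undirected path whose first edge points into N (i.e. leaves N via a parent).
Parents of N: {B}.
Enumerating:
  P1: N <- B -> H -> C
  P2: N <- B -> H -> V <- C
  P3: N <- B -> C
  P4: N <- B -> V <- H -> C
  P5: N <- B -> V <- C
  P6: N <- B -> K <- C
That exhausts the simple backdoor paths. Count: 6.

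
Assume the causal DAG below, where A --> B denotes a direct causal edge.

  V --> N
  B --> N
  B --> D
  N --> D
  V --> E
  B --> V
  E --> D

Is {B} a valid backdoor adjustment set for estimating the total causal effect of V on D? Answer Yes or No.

Backdoor paths from V to D (paths whose first edge points into V):
  P1: V <- B -> N -> D
  P2: V <- B -> D
Condition 1 (no descendant of V in the set): holds — descendants of V are {D, E, N}; none are in {B}.
Condition 2 (every backdoor path blocked by {B}):
  P1: blocked at fork node B ∈ conditioning set.
  P2: blocked at fork node B ∈ conditioning set.
{B} satisfies the backdoor criterion.

Yes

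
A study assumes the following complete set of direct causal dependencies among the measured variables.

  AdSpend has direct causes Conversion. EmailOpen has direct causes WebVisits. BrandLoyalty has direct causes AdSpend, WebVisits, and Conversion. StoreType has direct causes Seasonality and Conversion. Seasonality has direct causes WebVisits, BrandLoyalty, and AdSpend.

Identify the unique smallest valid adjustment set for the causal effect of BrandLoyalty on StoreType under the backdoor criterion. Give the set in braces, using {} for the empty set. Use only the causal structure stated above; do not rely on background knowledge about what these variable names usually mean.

{AdSpend, Conversion, WebVisits}

Variables eligible for adjustment (non-descendants of BrandLoyalty, excluding BrandLoyalty and StoreType): {AdSpend, Conversion, EmailOpen, WebVisits}.
Backdoor paths from BrandLoyalty to StoreType:
  P1: BrandLoyalty <- Conversion -> AdSpend -> Seasonality -> StoreType
  P2: BrandLoyalty <- Conversion -> StoreType
  P3: BrandLoyalty <- AdSpend <- Conversion -> StoreType
  P4: BrandLoyalty <- AdSpend -> Seasonality -> StoreType
  P5: BrandLoyalty <- WebVisits -> Seasonality <- AdSpend <- Conversion -> StoreType
  P6: BrandLoyalty <- WebVisits -> Seasonality -> StoreType
The empty set is not sufficient: P1 (BrandLoyalty <- Conversion -> AdSpend -> Seasonality -> StoreType) has no collider blocking it and no conditioned non-collider, so it is open.
Try {AdSpend, Conversion, WebVisits}:
  P1: blocked at fork node Conversion ∈ conditioning set.
  P2: blocked at fork node Conversion ∈ conditioning set.
  P3: blocked at chain node AdSpend ∈ conditioning set.
  P4: blocked at fork node AdSpend ∈ conditioning set.
  P5: blocked at fork node WebVisits ∈ conditioning set.
  P6: blocked at fork node WebVisits ∈ conditioning set.
{AdSpend, Conversion, WebVisits} contains no descendant of BrandLoyalty and blocks every backdoor path.
Every element of {AdSpend, Conversion, WebVisits} is needed (dropping AdSpend leaves P4 open; dropping Conversion leaves P2 open; dropping WebVisits leaves P6 open), so no proper subset is valid.
Among all size-3 subsets of the eligible variables, only {AdSpend, Conversion, WebVisits} blocks every backdoor path, so it is the unique smallest valid adjustment set.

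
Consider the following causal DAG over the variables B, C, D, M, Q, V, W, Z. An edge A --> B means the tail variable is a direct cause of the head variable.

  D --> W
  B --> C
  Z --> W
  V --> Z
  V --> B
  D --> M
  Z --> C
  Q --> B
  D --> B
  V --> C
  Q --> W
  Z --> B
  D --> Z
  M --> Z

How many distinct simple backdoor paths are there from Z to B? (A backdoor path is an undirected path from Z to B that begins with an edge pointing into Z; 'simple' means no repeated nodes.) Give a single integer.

6

A backdoor path from Z to B is any simple undirected path whose first edge points into Z (i.e. leaves Z via a parent).
Parents of Z: {D, M, V}.
Enumerating:
  P1: Z <- V -> B
  P2: Z <- V -> C <- B
  P3: Z <- D -> B
  P4: Z <- D -> W <- Q -> B
  P5: Z <- M <- D -> B
  P6: Z <- M <- D -> W <- Q -> B
That exhausts the simple backdoor paths. Count: 6.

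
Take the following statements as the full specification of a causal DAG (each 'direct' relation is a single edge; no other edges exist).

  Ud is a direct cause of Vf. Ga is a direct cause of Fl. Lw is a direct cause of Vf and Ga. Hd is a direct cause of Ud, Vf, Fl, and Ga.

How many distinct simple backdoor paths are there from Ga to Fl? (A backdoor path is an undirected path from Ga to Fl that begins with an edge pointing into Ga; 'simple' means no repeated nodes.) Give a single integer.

3

A backdoor path from Ga to Fl is any simple undirected path whose first edge points into Ga (i.e. leaves Ga via a parent).
Parents of Ga: {Hd, Lw}.
Enumerating:
  P1: Ga <- Lw -> Vf <- Hd -> Fl
  P2: Ga <- Lw -> Vf <- Ud <- Hd -> Fl
  P3: Ga <- Hd -> Fl
That exhausts the simple backdoor paths. Count: 3.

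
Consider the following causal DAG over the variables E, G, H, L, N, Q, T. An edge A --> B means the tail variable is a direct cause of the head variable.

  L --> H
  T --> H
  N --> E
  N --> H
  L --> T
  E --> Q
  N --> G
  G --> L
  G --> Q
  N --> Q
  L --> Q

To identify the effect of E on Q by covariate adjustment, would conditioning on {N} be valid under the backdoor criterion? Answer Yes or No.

Yes

Backdoor paths from E to Q (paths whose first edge points into E):
  P1: E <- N -> G -> L -> Q
  P2: E <- N -> G -> Q
  P3: E <- N -> Q
  P4: E <- N -> H <- L <- G -> Q
  P5: E <- N -> H <- L -> Q
  P6: E <- N -> H <- T <- L <- G -> Q
  P7: E <- N -> H <- T <- L -> Q
Condition 1 (no descendant of E in the set): holds — descendants of E are {Q}; none are in {N}.
Condition 2 (every backdoor path blocked by {N}):
  P1: blocked at fork node N ∈ conditioning set.
  P2: blocked at fork node N ∈ conditioning set.
  P3: blocked at fork node N ∈ conditioning set.
  P4: blocked at fork node N ∈ conditioning set.
  P5: blocked at fork node N ∈ conditioning set.
  P6: blocked at fork node N ∈ conditioning set.
  P7: blocked at fork node N ∈ conditioning set.
{N} satisfies the backdoor criterion.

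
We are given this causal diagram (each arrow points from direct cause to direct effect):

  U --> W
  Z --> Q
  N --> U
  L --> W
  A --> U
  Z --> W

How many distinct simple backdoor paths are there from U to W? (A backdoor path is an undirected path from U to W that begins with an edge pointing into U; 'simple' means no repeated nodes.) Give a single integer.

0

A backdoor path from U to W is any simple undirected path whose first edge points into U (i.e. leaves U via a parent).
Parents of U: {A, N}.
No simple path from any parent of U reaches W without revisiting U, so there are no backdoor paths.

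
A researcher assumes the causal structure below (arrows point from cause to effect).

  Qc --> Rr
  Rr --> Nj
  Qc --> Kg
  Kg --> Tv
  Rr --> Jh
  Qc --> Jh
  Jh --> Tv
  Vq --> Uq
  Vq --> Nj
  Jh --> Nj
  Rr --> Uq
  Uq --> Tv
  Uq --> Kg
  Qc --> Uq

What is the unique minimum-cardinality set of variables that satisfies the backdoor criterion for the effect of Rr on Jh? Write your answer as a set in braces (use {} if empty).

{Qc}

Variables eligible for adjustment (non-descendants of Rr, excluding Rr and Jh): {Qc, Vq}.
Backdoor paths from Rr to Jh:
  P1: Rr <- Qc -> Jh
  P2: Rr <- Qc -> Uq <- Vq -> Nj <- Jh
  P3: Rr <- Qc -> Uq -> Kg -> Tv <- Jh
  P4: Rr <- Qc -> Uq -> Tv <- Jh
  P5: Rr <- Qc -> Kg <- Uq <- Vq -> Nj <- Jh
  P6: Rr <- Qc -> Kg <- Uq -> Tv <- Jh
  P7: Rr <- Qc -> Kg -> Tv <- Jh
  P8: Rr <- Qc -> Kg -> Tv <- Uq <- Vq -> Nj <- Jh
The empty set is not sufficient: P1 (Rr <- Qc -> Jh) has no collider blocking it and no conditioned non-collider, so it is open.
Try {Qc}:
  P1: blocked at fork node Qc ∈ conditioning set.
  P2: blocked at fork node Qc ∈ conditioning set.
  P3: blocked at fork node Qc ∈ conditioning set.
  P4: blocked at fork node Qc ∈ conditioning set.
  P5: blocked at fork node Qc ∈ conditioning set.
  P6: blocked at fork node Qc ∈ conditioning set.
  P7: blocked at fork node Qc ∈ conditioning set.
  P8: blocked at fork node Qc ∈ conditioning set.
{Qc} contains no descendant of Rr and blocks every backdoor path.
No other singleton works — e.g. {Vq} leaves P1 open — so {Qc} is the unique smallest valid adjustment set.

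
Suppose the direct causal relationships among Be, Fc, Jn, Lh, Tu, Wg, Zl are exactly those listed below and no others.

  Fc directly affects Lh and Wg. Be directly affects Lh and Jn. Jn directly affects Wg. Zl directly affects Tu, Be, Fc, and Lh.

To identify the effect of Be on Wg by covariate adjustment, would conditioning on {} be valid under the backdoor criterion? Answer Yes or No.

Backdoor paths from Be to Wg (paths whose first edge points into Be):
  P1: Be <- Zl -> Fc -> Wg
  P2: Be <- Zl -> Lh <- Fc -> Wg
Condition 1 (no descendant of Be in the set): holds — descendants of Be are {Jn, Lh, Wg}; none are in {}.
Condition 2 (every backdoor path blocked by {}):
  P1: open — no interior node is in the conditioning set.
  P2: blocked at collider Lh (neither it nor any descendant is in the conditioning set).
{} does not satisfy the backdoor criterion.

No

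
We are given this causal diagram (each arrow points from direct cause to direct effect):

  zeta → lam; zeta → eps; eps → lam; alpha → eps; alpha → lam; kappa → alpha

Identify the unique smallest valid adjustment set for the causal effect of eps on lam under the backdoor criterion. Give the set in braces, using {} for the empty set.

{alpha, zeta}

Variables eligible for adjustment (non-descendants of eps, excluding eps and lam): {alpha, kappa, zeta}.
Backdoor paths from eps to lam:
  P1: eps <- zeta -> lam
  P2: eps <- alpha -> lam
The empty set is not sufficient: P1 (eps <- zeta -> lam) has no collider blocking it and no conditioned non-collider, so it is open.
Try {alpha, zeta}:
  P1: blocked at fork node zeta ∈ conditioning set.
  P2: blocked at fork node alpha ∈ conditioning set.
{alpha, zeta} contains no descendant of eps and blocks every backdoor path.
Every element of {alpha, zeta} is needed (dropping alpha leaves P2 open; dropping zeta leaves P1 open), so no proper subset is valid.
Among all size-2 subsets of the eligible variables, only {alpha, zeta} blocks every backdoor path, so it is the unique smallest valid adjustment set.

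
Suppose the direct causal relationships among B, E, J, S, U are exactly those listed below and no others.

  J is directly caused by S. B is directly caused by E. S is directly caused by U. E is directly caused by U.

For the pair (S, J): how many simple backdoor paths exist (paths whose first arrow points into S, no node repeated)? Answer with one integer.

A backdoor path from S to J is any simple undirected path whose first edge points into S (i.e. leaves S via a parent).
Parents of S: {U}.
No simple path from any parent of S reaches J without revisiting S, so there are no backdoor paths.

0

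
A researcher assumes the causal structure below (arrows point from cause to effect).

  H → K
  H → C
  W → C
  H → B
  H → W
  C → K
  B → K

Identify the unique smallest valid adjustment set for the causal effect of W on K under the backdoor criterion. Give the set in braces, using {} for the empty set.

{H}

Variables eligible for adjustment (non-descendants of W, excluding W and K): {B, H}.
Backdoor paths from W to K:
  P1: W <- H -> B -> K
  P2: W <- H -> C -> K
  P3: W <- H -> K
The empty set is not sufficient: P1 (W <- H -> B -> K) has no collider blocking it and no conditioned non-collider, so it is open.
Try {H}:
  P1: blocked at fork node H ∈ conditioning set.
  P2: blocked at fork node H ∈ conditioning set.
  P3: blocked at fork node H ∈ conditioning set.
{H} contains no descendant of W and blocks every backdoor path.
No other singleton works — e.g. {B} leaves P2 open — so {H} is the unique smallest valid adjustment set.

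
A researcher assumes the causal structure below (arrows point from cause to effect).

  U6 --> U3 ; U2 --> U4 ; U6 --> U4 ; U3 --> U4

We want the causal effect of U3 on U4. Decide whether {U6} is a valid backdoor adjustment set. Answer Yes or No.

Yes

Backdoor paths from U3 to U4 (paths whose first edge points into U3):
  P1: U3 <- U6 -> U4
Condition 1 (no descendant of U3 in the set): holds — descendants of U3 are {U4}; none are in {U6}.
Condition 2 (every backdoor path blocked by {U6}):
  P1: blocked at fork node U6 ∈ conditioning set.
{U6} satisfies the backdoor criterion.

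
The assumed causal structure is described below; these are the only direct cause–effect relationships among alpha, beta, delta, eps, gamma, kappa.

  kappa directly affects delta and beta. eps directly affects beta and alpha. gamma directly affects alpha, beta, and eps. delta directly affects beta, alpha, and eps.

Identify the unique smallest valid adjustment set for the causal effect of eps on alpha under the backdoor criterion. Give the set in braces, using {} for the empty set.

{delta, gamma}

Variables eligible for adjustment (non-descendants of eps, excluding eps and alpha): {delta, gamma, kappa}.
Backdoor paths from eps to alpha:
  P1: eps <- delta <- kappa -> beta <- gamma -> alpha
  P2: eps <- delta -> alpha
  P3: eps <- delta -> beta <- gamma -> alpha
  P4: eps <- gamma -> alpha
  P5: eps <- gamma -> beta <- kappa -> delta -> alpha
  P6: eps <- gamma -> beta <- delta -> alpha
The empty set is not sufficient: P2 (eps <- delta -> alpha) has no collider blocking it and no conditioned non-collider, so it is open.
Try {delta, gamma}:
  P1: blocked at chain node delta ∈ conditioning set.
  P2: blocked at fork node delta ∈ conditioning set.
  P3: blocked at fork node delta ∈ conditioning set.
  P4: blocked at fork node gamma ∈ conditioning set.
  P5: blocked at fork node gamma ∈ conditioning set.
  P6: blocked at fork node gamma ∈ conditioning set.
{delta, gamma} contains no descendant of eps and blocks every backdoor path.
Every element of {delta, gamma} is needed (dropping delta leaves P2 open; dropping gamma leaves P4 open), so no proper subset is valid.
Among all size-2 subsets of the eligible variables, only {delta, gamma} blocks every backdoor path, so it is the unique smallest valid adjustment set.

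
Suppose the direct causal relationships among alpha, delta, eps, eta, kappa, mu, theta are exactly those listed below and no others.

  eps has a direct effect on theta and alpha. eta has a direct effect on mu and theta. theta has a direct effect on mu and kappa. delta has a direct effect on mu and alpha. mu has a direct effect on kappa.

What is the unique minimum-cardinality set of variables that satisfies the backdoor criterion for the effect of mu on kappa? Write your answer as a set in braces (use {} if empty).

{theta}

Variables eligible for adjustment (non-descendants of mu, excluding mu and kappa): {alpha, delta, eps, eta, theta}.
Backdoor paths from mu to kappa:
  P1: mu <- eta -> theta -> kappa
  P2: mu <- delta -> alpha <- eps -> theta -> kappa
  P3: mu <- theta -> kappa
The empty set is not sufficient: P1 (mu <- eta -> theta -> kappa) has no collider blocking it and no conditioned non-collider, so it is open.
Try {theta}:
  P1: blocked at chain node theta ∈ conditioning set.
  P2: blocked at collider alpha (neither it nor any descendant is in the conditioning set).
  P3: blocked at fork node theta ∈ conditioning set.
{theta} contains no descendant of mu and blocks every backdoor path.
No other singleton works — e.g. {eta} leaves P3 open — so {theta} is the unique smallest valid adjustment set.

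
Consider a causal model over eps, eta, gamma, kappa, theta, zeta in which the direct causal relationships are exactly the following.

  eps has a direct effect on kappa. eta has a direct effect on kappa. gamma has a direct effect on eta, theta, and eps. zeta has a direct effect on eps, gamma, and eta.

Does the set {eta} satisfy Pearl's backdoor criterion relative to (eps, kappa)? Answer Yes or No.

Yes

Backdoor paths from eps to kappa (paths whose first edge points into eps):
  P1: eps <- zeta -> gamma -> eta -> kappa
  P2: eps <- zeta -> eta -> kappa
  P3: eps <- gamma <- zeta -> eta -> kappa
  P4: eps <- gamma -> eta -> kappa
Condition 1 (no descendant of eps in the set): holds — descendants of eps are {kappa}; none are in {eta}.
Condition 2 (every backdoor path blocked by {eta}):
  P1: blocked at chain node eta ∈ conditioning set.
  P2: blocked at chain node eta ∈ conditioning set.
  P3: blocked at chain node eta ∈ conditioning set.
  P4: blocked at chain node eta ∈ conditioning set.
{eta} satisfies the backdoor criterion.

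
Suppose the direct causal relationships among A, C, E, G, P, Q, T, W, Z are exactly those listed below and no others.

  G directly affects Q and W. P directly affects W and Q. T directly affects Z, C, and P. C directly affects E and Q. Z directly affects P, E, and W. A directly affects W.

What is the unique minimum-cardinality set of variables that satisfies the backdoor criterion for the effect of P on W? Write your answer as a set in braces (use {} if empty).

{Z}

Variables eligible for adjustment (non-descendants of P, excluding P and W): {A, C, E, G, T, Z}.
Backdoor paths from P to W:
  P1: P <- T -> C -> Q <- G -> W
  P2: P <- T -> C -> E <- Z -> W
  P3: P <- T -> Z -> W
  P4: P <- T -> Z -> E <- C -> Q <- G -> W
  P5: P <- Z <- T -> C -> Q <- G -> W
  P6: P <- Z -> W
  P7: P <- Z -> E <- C -> Q <- G -> W
The empty set is not sufficient: P3 (P <- T -> Z -> W) has no collider blocking it and no conditioned non-collider, so it is open.
Try {Z}:
  P1: blocked at collider Q (neither it nor any descendant is in the conditioning set).
  P2: blocked at collider E (neither it nor any descendant is in the conditioning set).
  P3: blocked at chain node Z ∈ conditioning set.
  P4: blocked at chain node Z ∈ conditioning set.
  P5: blocked at chain node Z ∈ conditioning set.
  P6: blocked at fork node Z ∈ conditioning set.
  P7: blocked at fork node Z ∈ conditioning set.
{Z} contains no descendant of P and blocks every backdoor path.
No other singleton works — e.g. {G} leaves P3 open — so {Z} is the unique smallest valid adjustment set.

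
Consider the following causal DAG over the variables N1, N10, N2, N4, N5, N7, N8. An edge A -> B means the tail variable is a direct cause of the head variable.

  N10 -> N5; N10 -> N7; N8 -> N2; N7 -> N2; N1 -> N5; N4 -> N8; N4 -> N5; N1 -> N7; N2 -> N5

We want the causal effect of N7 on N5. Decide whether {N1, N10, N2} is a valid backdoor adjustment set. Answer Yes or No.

Backdoor paths from N7 to N5 (paths whose first edge points into N7):
  P1: N7 <- N10 -> N5
  P2: N7 <- N1 -> N5
Condition 1 (no descendant of N7 in the set): FAILS — N2 is a descendant of N7.
Condition 2 (every backdoor path blocked by {N1, N10, N2}):
  P1: blocked at fork node N10 ∈ conditioning set.
  P2: blocked at fork node N1 ∈ conditioning set.
{N1, N10, N2} does not satisfy the backdoor criterion.

No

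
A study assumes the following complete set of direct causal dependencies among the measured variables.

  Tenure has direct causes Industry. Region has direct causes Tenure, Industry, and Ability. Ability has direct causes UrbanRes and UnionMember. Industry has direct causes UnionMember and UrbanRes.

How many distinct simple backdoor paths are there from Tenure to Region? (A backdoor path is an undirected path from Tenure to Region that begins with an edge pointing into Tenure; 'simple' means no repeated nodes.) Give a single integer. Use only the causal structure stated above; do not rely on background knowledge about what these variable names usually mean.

3

A backdoor path from Tenure to Region is any simple undirected path whose first edge points into Tenure (i.e. leaves Tenure via a parent).
Parents of Tenure: {Industry}.
Enumerating:
  P1: Tenure <- Industry <- UnionMember -> Ability -> Region
  P2: Tenure <- Industry <- UrbanRes -> Ability -> Region
  P3: Tenure <- Industry -> Region
That exhausts the simple backdoor paths. Count: 3.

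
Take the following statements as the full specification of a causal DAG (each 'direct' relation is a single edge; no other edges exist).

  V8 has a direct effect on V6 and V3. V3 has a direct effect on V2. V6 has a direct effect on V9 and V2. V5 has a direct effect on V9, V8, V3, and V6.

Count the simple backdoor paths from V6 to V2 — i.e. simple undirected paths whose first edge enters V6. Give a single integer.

4

A backdoor path from V6 to V2 is any simple undirected path whose first edge points into V6 (i.e. leaves V6 via a parent).
Parents of V6: {V5, V8}.
Enumerating:
  P1: V6 <- V5 -> V8 -> V3 -> V2
  P2: V6 <- V5 -> V3 -> V2
  P3: V6 <- V8 <- V5 -> V3 -> V2
  P4: V6 <- V8 -> V3 -> V2
That exhausts the simple backdoor paths. Count: 4.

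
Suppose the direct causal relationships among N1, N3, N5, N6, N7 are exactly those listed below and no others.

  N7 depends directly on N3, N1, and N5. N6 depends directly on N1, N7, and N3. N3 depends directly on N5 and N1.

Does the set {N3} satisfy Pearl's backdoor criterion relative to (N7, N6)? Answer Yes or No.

Backdoor paths from N7 to N6 (paths whose first edge points into N7):
  P1: N7 <- N5 -> N3 <- N1 -> N6
  P2: N7 <- N5 -> N3 -> N6
  P3: N7 <- N1 -> N3 -> N6
  P4: N7 <- N1 -> N6
  P5: N7 <- N3 <- N1 -> N6
  P6: N7 <- N3 -> N6
Condition 1 (no descendant of N7 in the set): holds — descendants of N7 are {N6}; none are in {N3}.
Condition 2 (every backdoor path blocked by {N3}):
  P1: open — collider(s) N3 are conditioned on (or have a conditioned descendant) and no non-collider on the path is in the set.
  P2: blocked at chain node N3 ∈ conditioning set.
  P3: blocked at chain node N3 ∈ conditioning set.
  P4: open — no interior node is in the conditioning set.
  P5: blocked at chain node N3 ∈ conditioning set.
  P6: blocked at fork node N3 ∈ conditioning set.
{N3} does not satisfy the backdoor criterion.

No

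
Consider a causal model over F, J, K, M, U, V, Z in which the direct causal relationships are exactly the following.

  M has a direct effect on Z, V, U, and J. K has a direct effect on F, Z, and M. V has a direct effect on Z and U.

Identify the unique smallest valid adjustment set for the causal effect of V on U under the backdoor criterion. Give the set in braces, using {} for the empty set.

{M}

Variables eligible for adjustment (non-descendants of V, excluding V and U): {F, J, K, M}.
Backdoor paths from V to U:
  P1: V <- M -> U
The empty set is not sufficient: P1 (V <- M -> U) has no collider blocking it and no conditioned non-collider, so it is open.
Try {M}:
  P1: blocked at fork node M ∈ conditioning set.
{M} contains no descendant of V and blocks every backdoor path.
No other singleton works — e.g. {K} leaves P1 open — so {M} is the unique smallest valid adjustment set.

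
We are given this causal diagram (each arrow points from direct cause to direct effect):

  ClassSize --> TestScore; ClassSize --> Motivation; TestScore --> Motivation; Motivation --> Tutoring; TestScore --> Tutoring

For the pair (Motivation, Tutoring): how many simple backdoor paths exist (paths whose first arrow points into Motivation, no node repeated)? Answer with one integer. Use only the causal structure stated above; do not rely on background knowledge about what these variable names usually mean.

A backdoor path from Motivation to Tutoring is any simple undirected path whose first edge points into Motivation (i.e. leaves Motivation via a parent).
Parents of Motivation: {ClassSize, TestScore}.
Enumerating:
  P1: Motivation <- ClassSize -> TestScore -> Tutoring
  P2: Motivation <- TestScore -> Tutoring
That exhausts the simple backdoor paths. Count: 2.

2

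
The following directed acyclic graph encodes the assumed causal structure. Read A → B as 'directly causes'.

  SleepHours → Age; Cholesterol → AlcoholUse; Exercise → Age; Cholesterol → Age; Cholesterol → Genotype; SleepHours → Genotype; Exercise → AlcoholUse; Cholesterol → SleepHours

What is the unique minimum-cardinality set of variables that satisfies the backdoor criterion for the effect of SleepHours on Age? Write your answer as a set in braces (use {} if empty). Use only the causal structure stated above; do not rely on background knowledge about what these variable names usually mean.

{Cholesterol}

Variables eligible for adjustment (non-descendants of SleepHours, excluding SleepHours and Age): {AlcoholUse, Cholesterol, Exercise}.
Backdoor paths from SleepHours to Age:
  P1: SleepHours <- Cholesterol -> Age
  P2: SleepHours <- Cholesterol -> AlcoholUse <- Exercise -> Age
The empty set is not sufficient: P1 (SleepHours <- Cholesterol -> Age) has no collider blocking it and no conditioned non-collider, so it is open.
Try {Cholesterol}:
  P1: blocked at fork node Cholesterol ∈ conditioning set.
  P2: blocked at fork node Cholesterol ∈ conditioning set.
{Cholesterol} contains no descendant of SleepHours and blocks every backdoor path.
No other singleton works — e.g. {Exercise} leaves P1 open — so {Cholesterol} is the unique smallest valid adjustment set.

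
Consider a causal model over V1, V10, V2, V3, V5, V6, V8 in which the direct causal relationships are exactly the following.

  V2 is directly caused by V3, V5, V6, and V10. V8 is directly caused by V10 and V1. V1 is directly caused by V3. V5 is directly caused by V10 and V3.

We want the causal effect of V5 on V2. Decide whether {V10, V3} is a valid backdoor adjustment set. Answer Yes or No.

Yes

Backdoor paths from V5 to V2 (paths whose first edge points into V5):
  P1: V5 <- V10 -> V2
  P2: V5 <- V10 -> V8 <- V1 <- V3 -> V2
  P3: V5 <- V3 -> V2
  P4: V5 <- V3 -> V1 -> V8 <- V10 -> V2
Condition 1 (no descendant of V5 in the set): holds — descendants of V5 are {V2}; none are in {V10, V3}.
Condition 2 (every backdoor path blocked by {V10, V3}):
  P1: blocked at fork node V10 ∈ conditioning set.
  P2: blocked at fork node V10 ∈ conditioning set.
  P3: blocked at fork node V3 ∈ conditioning set.
  P4: blocked at fork node V3 ∈ conditioning set.
{V10, V3} satisfies the backdoor criterion.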